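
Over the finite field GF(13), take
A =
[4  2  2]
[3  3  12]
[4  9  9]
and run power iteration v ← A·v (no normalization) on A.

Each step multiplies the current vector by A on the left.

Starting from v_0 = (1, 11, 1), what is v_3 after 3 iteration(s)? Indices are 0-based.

v_0 = (1, 11, 1).
v_1 = A·v_0 = (2, 9, 8).
v_2 = A·v_1 = (3, 12, 5).
v_3 = A·v_2 = (7, 1, 9).

v_3 = (7, 1, 9)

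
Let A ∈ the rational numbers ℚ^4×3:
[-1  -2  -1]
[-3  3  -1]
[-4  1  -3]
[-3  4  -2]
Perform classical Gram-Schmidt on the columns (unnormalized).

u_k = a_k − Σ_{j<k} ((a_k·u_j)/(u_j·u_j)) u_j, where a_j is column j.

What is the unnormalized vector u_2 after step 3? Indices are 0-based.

u_2 = (35/521, 373/521, -113/521, -234/521)

Step 1: u_0 = a_0 = (-1, -3, -4, -3).
Step 2: u_1 = a_1 − (-23/35)·u_0 = (-93/35, 36/35, -57/35, 71/35).
Step 3: u_2 = a_2 − (22/35)·u_0 − (86/521)·u_1 = (35/521, 373/521, -113/521, -234/521).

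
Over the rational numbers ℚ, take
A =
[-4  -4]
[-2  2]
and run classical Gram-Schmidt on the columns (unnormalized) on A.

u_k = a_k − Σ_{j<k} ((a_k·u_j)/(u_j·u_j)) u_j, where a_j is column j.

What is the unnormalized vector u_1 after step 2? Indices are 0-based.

u_1 = (-8/5, 16/5)

Step 1: u_0 = a_0 = (-4, -2).
Step 2: u_1 = a_1 − (3/5)·u_0 = (-8/5, 16/5).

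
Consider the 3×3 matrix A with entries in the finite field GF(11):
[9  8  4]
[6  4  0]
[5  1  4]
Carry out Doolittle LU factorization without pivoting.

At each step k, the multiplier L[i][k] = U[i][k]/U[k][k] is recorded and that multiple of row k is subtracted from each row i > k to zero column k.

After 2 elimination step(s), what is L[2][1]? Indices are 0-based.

L[2][1] = 9

Step 1: pivot at (0,0) is 9.
  row1 ← row1 − (8)·row0  ⇒  L[1][0]=8, U row1=(0, 6, 1)
  row2 ← row2 − (3)·row0  ⇒  L[2][0]=3, U row2=(0, 10, 3)
Step 2: pivot at (1,1) is 6.
  row2 ← row2 − (9)·row1  ⇒  L[2][1]=9, U row2=(0, 0, 5)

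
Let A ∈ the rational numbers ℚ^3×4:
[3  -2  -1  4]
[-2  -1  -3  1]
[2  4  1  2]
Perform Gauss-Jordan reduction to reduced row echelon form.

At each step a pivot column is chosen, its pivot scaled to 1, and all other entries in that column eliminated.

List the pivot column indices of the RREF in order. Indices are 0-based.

[1] R0 /= 3  ⇒  (1, -2/3, -1/3, 4/3)
     R1 -= -2·R0  ⇒  (0, -7/3, -11/3, 11/3)
     R2 -= 2·R0  ⇒  (0, 16/3, 5/3, -2/3)
[2] R1 /= -7/3  ⇒  (0, 1, 11/7, -11/7)
     R0 -= -2/3·R1  ⇒  (1, 0, 5/7, 2/7)
     R2 -= 16/3·R1  ⇒  (0, 0, -47/7, 54/7)
[3] R2 /= -47/7  ⇒  (0, 0, 1, -54/47)
     R0 -= 5/7·R2  ⇒  (1, 0, 0, 52/47)
     R1 -= 11/7·R2  ⇒  (0, 1, 0, 11/47)

pivot columns: 0, 1, 2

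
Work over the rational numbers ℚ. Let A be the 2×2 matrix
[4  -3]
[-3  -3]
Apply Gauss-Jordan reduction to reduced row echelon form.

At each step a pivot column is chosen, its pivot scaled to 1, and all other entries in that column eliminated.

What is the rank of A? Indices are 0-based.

[1] R0 /= 4  ⇒  (1, -3/4)
     R1 -= -3·R0  ⇒  (0, -21/4)
[2] R1 /= -21/4  ⇒  (0, 1)
     R0 -= -3/4·R1  ⇒  (1, 0)

rank = 2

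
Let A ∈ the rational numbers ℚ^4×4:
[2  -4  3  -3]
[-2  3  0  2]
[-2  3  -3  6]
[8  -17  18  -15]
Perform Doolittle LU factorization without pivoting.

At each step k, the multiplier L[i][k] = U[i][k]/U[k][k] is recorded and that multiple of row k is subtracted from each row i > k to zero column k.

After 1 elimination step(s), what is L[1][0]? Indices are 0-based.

[col 0] pivot 2
  R1 -= -1*R0 → (0, -1, 3, -1)  (L[1][0] := -1)
  R2 -= -1*R0 → (0, -1, 0, 3)  (L[2][0] := -1)
  R3 -= 4*R0 → (0, -1, 6, -3)  (L[3][0] := 4)

L[1][0] = -1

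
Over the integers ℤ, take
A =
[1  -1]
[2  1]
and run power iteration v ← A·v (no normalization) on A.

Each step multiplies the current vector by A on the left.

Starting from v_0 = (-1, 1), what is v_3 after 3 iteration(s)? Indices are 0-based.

v_0 = (-1, 1).
v_1 = A·v_0 = (-2, -1).
v_2 = A·v_1 = (-1, -5).
v_3 = A·v_2 = (4, -7).

v_3 = (4, -7)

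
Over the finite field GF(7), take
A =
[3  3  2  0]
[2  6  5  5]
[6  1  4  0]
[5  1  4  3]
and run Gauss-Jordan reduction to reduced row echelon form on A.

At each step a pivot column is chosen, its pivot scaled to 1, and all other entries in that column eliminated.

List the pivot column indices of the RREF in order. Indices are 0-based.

pivot columns: 0, 1, 2, 3

pivot(0,0)=3: scale R0 → (1, 1, 3, 0)
  clear (1,0): R1 −= (2)R0 → (0, 4, 6, 5)
  clear (2,0): R2 −= (6)R0 → (0, 2, 0, 0)
  clear (3,0): R3 −= (5)R0 → (0, 3, 3, 3)
pivot(1,1)=4: scale R1 → (0, 1, 5, 3)
  clear (0,1): R0 −= (1)R1 → (1, 0, 5, 4)
  clear (2,1): R2 −= (2)R1 → (0, 0, 4, 1)
  clear (3,1): R3 −= (3)R1 → (0, 0, 2, 1)
pivot(2,2)=4: scale R2 → (0, 0, 1, 2)
  clear (0,2): R0 −= (5)R2 → (1, 0, 0, 1)
  clear (1,2): R1 −= (5)R2 → (0, 1, 0, 0)
  clear (3,2): R3 −= (2)R2 → (0, 0, 0, 4)
pivot(3,3)=4: scale R3 → (0, 0, 0, 1)
  clear (0,3): R0 −= (1)R3 → (1, 0, 0, 0)
  clear (2,3): R2 −= (2)R3 → (0, 0, 1, 0)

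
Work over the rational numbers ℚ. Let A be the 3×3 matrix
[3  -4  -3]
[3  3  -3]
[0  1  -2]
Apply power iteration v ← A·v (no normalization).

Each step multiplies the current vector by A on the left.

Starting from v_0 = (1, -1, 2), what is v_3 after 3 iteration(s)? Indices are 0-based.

v_3 = (114, 114, -8)

v_0 = (1, -1, 2).
v_1 = A·v_0 = (1, -6, -5).
v_2 = A·v_1 = (42, 0, 4).
v_3 = A·v_2 = (114, 114, -8).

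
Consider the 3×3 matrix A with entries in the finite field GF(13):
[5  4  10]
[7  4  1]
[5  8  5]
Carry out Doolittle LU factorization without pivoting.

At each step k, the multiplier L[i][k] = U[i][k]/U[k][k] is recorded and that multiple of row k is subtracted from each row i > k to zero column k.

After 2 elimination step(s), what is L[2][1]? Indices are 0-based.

L[2][1] = 4

k=0: U[0][0]=5
  eliminate (1,0): mult=4, new row 1: (0, 1, 0); set L[1][0]=4
  eliminate (2,0): mult=1, new row 2: (0, 4, 8); set L[2][0]=1
k=1: U[1][1]=1
  eliminate (2,1): mult=4, new row 2: (0, 0, 8); set L[2][1]=4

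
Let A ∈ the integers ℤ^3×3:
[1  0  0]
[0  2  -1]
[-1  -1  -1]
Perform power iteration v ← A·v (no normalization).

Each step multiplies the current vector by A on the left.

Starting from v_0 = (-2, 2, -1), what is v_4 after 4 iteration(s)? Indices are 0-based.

v_4 = (-2, 47, -17)

v_0 = (-2, 2, -1).
v_1 = A·v_0 = (-2, 5, 1).
v_2 = A·v_1 = (-2, 9, -4).
v_3 = A·v_2 = (-2, 22, -3).
v_4 = A·v_3 = (-2, 47, -17).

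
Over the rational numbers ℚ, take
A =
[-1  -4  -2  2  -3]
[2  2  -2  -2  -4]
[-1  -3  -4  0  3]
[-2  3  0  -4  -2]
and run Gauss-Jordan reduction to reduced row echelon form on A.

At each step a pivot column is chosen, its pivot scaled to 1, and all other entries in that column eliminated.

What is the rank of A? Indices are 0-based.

[1] R0 /= -1  ⇒  (1, 4, 2, -2, 3)
     R1 -= 2·R0  ⇒  (0, -6, -6, 2, -10)
     R2 -= -1·R0  ⇒  (0, 1, -2, -2, 6)
     R3 -= -2·R0  ⇒  (0, 11, 4, -8, 4)
[2] R1 /= -6  ⇒  (0, 1, 1, -1/3, 5/3)
     R0 -= 4·R1  ⇒  (1, 0, -2, -2/3, -11/3)
     R2 -= 1·R1  ⇒  (0, 0, -3, -5/3, 13/3)
     R3 -= 11·R1  ⇒  (0, 0, -7, -13/3, -43/3)
[3] R2 /= -3  ⇒  (0, 0, 1, 5/9, -13/9)
     R0 -= -2·R2  ⇒  (1, 0, 0, 4/9, -59/9)
     R1 -= 1·R2  ⇒  (0, 1, 0, -8/9, 28/9)
     R3 -= -7·R2  ⇒  (0, 0, 0, -4/9, -220/9)
[4] R3 /= -4/9  ⇒  (0, 0, 0, 1, 55)
     R0 -= 4/9·R3  ⇒  (1, 0, 0, 0, -31)
     R1 -= -8/9·R3  ⇒  (0, 1, 0, 0, 52)
     R2 -= 5/9·R3  ⇒  (0, 0, 1, 0, -32)

rank = 4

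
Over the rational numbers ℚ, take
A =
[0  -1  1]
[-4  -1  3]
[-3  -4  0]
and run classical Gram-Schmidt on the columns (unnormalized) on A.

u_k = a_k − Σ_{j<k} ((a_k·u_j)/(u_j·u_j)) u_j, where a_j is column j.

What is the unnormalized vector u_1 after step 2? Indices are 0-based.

u_1 = (-1, 39/25, -52/25)

Step 1: u_0 = a_0 = (0, -4, -3).
Step 2: u_1 = a_1 − (16/25)·u_0 = (-1, 39/25, -52/25).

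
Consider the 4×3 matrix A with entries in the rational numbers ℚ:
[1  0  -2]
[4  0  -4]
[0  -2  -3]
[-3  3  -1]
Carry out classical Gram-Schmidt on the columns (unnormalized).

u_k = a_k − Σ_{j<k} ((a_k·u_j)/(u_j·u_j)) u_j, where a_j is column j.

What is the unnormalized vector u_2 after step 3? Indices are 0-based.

u_2 = (-346/257, -356/257, -885/257, -590/257)

Step 1: u_0 = a_0 = (1, 4, 0, -3).
Step 2: u_1 = a_1 − (-9/26)·u_0 = (9/26, 18/13, -2, 51/26).
Step 3: u_2 = a_2 − (-15/26)·u_0 − (-57/257)·u_1 = (-346/257, -356/257, -885/257, -590/257).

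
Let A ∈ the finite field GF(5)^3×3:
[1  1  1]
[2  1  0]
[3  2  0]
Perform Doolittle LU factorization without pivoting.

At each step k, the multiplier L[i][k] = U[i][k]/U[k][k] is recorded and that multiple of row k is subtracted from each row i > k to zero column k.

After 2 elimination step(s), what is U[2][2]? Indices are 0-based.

[col 0] pivot 1
  R1 -= 2*R0 → (0, 4, 3)  (L[1][0] := 2)
  R2 -= 3*R0 → (0, 4, 2)  (L[2][0] := 3)
[col 1] pivot 4
  R2 -= 1*R1 → (0, 0, 4)  (L[2][1] := 1)

U[2][2] = 4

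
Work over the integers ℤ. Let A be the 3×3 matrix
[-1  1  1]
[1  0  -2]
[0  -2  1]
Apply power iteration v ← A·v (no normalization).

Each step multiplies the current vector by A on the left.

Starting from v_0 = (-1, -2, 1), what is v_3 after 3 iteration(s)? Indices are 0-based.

v_0 = (-1, -2, 1).
v_1 = A·v_0 = (0, -3, 5).
v_2 = A·v_1 = (2, -10, 11).
v_3 = A·v_2 = (-1, -20, 31).

v_3 = (-1, -20, 31)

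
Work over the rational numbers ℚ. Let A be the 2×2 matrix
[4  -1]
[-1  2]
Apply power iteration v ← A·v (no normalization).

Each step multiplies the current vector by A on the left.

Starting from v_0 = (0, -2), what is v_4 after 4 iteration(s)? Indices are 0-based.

v_4 = (264, -122)

v_0 = (0, -2).
v_1 = A·v_0 = (2, -4).
v_2 = A·v_1 = (12, -10).
v_3 = A·v_2 = (58, -32).
v_4 = A·v_3 = (264, -122).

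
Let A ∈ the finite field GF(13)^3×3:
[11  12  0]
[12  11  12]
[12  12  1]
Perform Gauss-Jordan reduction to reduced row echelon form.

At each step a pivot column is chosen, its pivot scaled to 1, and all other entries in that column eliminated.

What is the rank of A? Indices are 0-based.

[1] R0 /= 11  ⇒  (1, 7, 0)
     R1 -= 12·R0  ⇒  (0, 5, 12)
     R2 -= 12·R0  ⇒  (0, 6, 1)
[2] R1 /= 5  ⇒  (0, 1, 5)
     R0 -= 7·R1  ⇒  (1, 0, 4)
     R2 -= 6·R1  ⇒  (0, 0, 10)
[3] R2 /= 10  ⇒  (0, 0, 1)
     R0 -= 4·R2  ⇒  (1, 0, 0)
     R1 -= 5·R2  ⇒  (0, 1, 0)

rank = 3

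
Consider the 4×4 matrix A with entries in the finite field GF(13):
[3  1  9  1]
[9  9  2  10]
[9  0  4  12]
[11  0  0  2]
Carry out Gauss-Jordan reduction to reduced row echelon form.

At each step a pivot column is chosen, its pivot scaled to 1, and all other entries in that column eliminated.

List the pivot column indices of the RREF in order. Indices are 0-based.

pivot columns: 0, 1, 2, 3

pivot(0,0)=3: scale R0 → (1, 9, 3, 9)
  clear (1,0): R1 −= (9)R0 → (0, 6, 1, 7)
  clear (2,0): R2 −= (9)R0 → (0, 10, 3, 9)
  clear (3,0): R3 −= (11)R0 → (0, 5, 6, 7)
pivot(1,1)=6: scale R1 → (0, 1, 11, 12)
  clear (0,1): R0 −= (9)R1 → (1, 0, 8, 5)
  clear (2,1): R2 −= (10)R1 → (0, 0, 10, 6)
  clear (3,1): R3 −= (5)R1 → (0, 0, 3, 12)
pivot(2,2)=10: scale R2 → (0, 0, 1, 11)
  clear (0,2): R0 −= (8)R2 → (1, 0, 0, 8)
  clear (1,2): R1 −= (11)R2 → (0, 1, 0, 8)
  clear (3,2): R3 −= (3)R2 → (0, 0, 0, 5)
pivot(3,3)=5: scale R3 → (0, 0, 0, 1)
  clear (0,3): R0 −= (8)R3 → (1, 0, 0, 0)
  clear (1,3): R1 −= (8)R3 → (0, 1, 0, 0)
  clear (2,3): R2 −= (11)R3 → (0, 0, 1, 0)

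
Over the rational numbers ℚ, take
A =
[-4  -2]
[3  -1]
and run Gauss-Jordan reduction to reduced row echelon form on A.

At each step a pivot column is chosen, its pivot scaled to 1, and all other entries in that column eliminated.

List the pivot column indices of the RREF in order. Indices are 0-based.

pivot(0,0)=-4: scale R0 → (1, 1/2)
  clear (1,0): R1 −= (3)R0 → (0, -5/2)
pivot(1,1)=-5/2: scale R1 → (0, 1)
  clear (0,1): R0 −= (1/2)R1 → (1, 0)

pivot columns: 0, 1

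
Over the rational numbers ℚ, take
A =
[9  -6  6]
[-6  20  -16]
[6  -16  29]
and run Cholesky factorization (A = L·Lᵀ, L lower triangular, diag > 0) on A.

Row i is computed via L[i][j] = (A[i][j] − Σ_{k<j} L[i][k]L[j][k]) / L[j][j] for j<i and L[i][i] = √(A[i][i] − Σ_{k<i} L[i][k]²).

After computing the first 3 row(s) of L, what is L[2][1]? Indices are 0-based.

Step 1: L[0][0] = √(9) = 3.
  L[1][0] = (-6) / L[0][0] = -2.
Step 2: L[1][1] = √(16) = 4.
  L[2][0] = (6) / L[0][0] = 2.
  L[2][1] = (-12) / L[1][1] = -3.
Step 3: L[2][2] = √(16) = 4.

L[2][1] = -3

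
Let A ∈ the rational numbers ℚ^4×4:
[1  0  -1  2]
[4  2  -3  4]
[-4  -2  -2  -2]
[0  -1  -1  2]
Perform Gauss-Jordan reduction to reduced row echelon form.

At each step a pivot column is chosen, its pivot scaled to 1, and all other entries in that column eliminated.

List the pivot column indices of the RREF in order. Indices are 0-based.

pivot columns: 0, 1, 2, 3

[1] R0 /= 1  ⇒  (1, 0, -1, 2)
     R1 -= 4·R0  ⇒  (0, 2, 1, -4)
     R2 -= -4·R0  ⇒  (0, -2, -6, 6)
[2] R1 /= 2  ⇒  (0, 1, 1/2, -2)
     R2 -= -2·R1  ⇒  (0, 0, -5, 2)
     R3 -= -1·R1  ⇒  (0, 0, -1/2, 0)
[3] R2 /= -5  ⇒  (0, 0, 1, -2/5)
     R0 -= -1·R2  ⇒  (1, 0, 0, 8/5)
     R1 -= 1/2·R2  ⇒  (0, 1, 0, -9/5)
     R3 -= -1/2·R2  ⇒  (0, 0, 0, -1/5)
[4] R3 /= -1/5  ⇒  (0, 0, 0, 1)
     R0 -= 8/5·R3  ⇒  (1, 0, 0, 0)
     R1 -= -9/5·R3  ⇒  (0, 1, 0, 0)
     R2 -= -2/5·R3  ⇒  (0, 0, 1, 0)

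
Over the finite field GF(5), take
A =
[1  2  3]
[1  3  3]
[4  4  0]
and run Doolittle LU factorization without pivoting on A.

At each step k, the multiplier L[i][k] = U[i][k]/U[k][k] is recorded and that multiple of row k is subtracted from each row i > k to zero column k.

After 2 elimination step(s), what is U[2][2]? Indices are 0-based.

U[2][2] = 3

Step 1: pivot at (0,0) is 1.
  row1 ← row1 − (1)·row0  ⇒  L[1][0]=1, U row1=(0, 1, 0)
  row2 ← row2 − (4)·row0  ⇒  L[2][0]=4, U row2=(0, 1, 3)
Step 2: pivot at (1,1) is 1.
  row2 ← row2 − (1)·row1  ⇒  L[2][1]=1, U row2=(0, 0, 3)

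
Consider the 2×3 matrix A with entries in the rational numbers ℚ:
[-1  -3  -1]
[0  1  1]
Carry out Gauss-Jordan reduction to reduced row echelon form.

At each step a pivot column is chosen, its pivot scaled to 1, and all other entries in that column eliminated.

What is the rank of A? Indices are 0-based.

rank = 2

step 1: normalize row 0 (÷-1) = (1, 3, 1)
step 2: normalize row 1 (÷1) = (0, 1, 1)
  row 0: subtract 3×row1 = (1, 0, -2)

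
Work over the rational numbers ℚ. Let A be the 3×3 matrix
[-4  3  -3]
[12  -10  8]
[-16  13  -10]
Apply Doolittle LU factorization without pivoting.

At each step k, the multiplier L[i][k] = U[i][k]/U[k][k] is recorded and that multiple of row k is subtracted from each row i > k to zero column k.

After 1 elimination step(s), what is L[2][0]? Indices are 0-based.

Step 1: pivot at (0,0) is -4.
  row1 ← row1 − (-3)·row0  ⇒  L[1][0]=-3, U row1=(0, -1, -1)
  row2 ← row2 − (4)·row0  ⇒  L[2][0]=4, U row2=(0, 1, 2)

L[2][0] = 4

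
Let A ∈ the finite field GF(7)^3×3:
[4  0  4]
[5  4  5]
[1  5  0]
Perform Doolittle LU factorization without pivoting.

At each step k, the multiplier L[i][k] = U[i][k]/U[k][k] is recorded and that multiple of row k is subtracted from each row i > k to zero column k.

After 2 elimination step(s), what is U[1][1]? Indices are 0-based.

U[1][1] = 4

k=0: U[0][0]=4
  eliminate (1,0): mult=3, new row 1: (0, 4, 0); set L[1][0]=3
  eliminate (2,0): mult=2, new row 2: (0, 5, 6); set L[2][0]=2
k=1: U[1][1]=4
  eliminate (2,1): mult=3, new row 2: (0, 0, 6); set L[2][1]=3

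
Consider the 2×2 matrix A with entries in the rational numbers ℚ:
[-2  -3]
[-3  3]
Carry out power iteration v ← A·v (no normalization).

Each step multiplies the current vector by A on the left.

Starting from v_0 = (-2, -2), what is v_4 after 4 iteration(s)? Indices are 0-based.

v_0 = (-2, -2).
v_1 = A·v_0 = (10, 0).
v_2 = A·v_1 = (-20, -30).
v_3 = A·v_2 = (130, -30).
v_4 = A·v_3 = (-170, -480).

v_4 = (-170, -480)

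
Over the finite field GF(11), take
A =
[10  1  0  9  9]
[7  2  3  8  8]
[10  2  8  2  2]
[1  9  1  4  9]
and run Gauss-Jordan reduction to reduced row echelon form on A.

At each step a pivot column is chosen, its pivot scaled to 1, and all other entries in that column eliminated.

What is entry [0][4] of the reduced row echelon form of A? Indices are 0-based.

[1] R0 /= 10  ⇒  (1, 10, 0, 2, 2)
     R1 -= 7·R0  ⇒  (0, 9, 3, 5, 5)
     R2 -= 10·R0  ⇒  (0, 1, 8, 4, 4)
     R3 -= 1·R0  ⇒  (0, 10, 1, 2, 7)
[2] R1 /= 9  ⇒  (0, 1, 4, 3, 3)
     R0 -= 10·R1  ⇒  (1, 0, 4, 5, 5)
     R2 -= 1·R1  ⇒  (0, 0, 4, 1, 1)
     R3 -= 10·R1  ⇒  (0, 0, 5, 5, 10)
[3] R2 /= 4  ⇒  (0, 0, 1, 3, 3)
     R0 -= 4·R2  ⇒  (1, 0, 0, 4, 4)
     R1 -= 4·R2  ⇒  (0, 1, 0, 2, 2)
     R3 -= 5·R2  ⇒  (0, 0, 0, 1, 6)
[4] R3 /= 1  ⇒  (0, 0, 0, 1, 6)
     R0 -= 4·R3  ⇒  (1, 0, 0, 0, 2)
     R1 -= 2·R3  ⇒  (0, 1, 0, 0, 1)
     R2 -= 3·R3  ⇒  (0, 0, 1, 0, 7)

M[0][4] = 2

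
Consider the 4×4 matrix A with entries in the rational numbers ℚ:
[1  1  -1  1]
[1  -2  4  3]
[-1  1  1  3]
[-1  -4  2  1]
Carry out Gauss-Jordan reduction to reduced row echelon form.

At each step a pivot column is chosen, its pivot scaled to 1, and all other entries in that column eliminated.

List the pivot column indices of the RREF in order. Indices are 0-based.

pivot columns: 0, 1, 2, 3

pivot(0,0)=1: scale R0 → (1, 1, -1, 1)
  clear (1,0): R1 −= (1)R0 → (0, -3, 5, 2)
  clear (2,0): R2 −= (-1)R0 → (0, 2, 0, 4)
  clear (3,0): R3 −= (-1)R0 → (0, -3, 1, 2)
pivot(1,1)=-3: scale R1 → (0, 1, -5/3, -2/3)
  clear (0,1): R0 −= (1)R1 → (1, 0, 2/3, 5/3)
  clear (2,1): R2 −= (2)R1 → (0, 0, 10/3, 16/3)
  clear (3,1): R3 −= (-3)R1 → (0, 0, -4, 0)
pivot(2,2)=10/3: scale R2 → (0, 0, 1, 8/5)
  clear (0,2): R0 −= (2/3)R2 → (1, 0, 0, 3/5)
  clear (1,2): R1 −= (-5/3)R2 → (0, 1, 0, 2)
  clear (3,2): R3 −= (-4)R2 → (0, 0, 0, 32/5)
pivot(3,3)=32/5: scale R3 → (0, 0, 0, 1)
  clear (0,3): R0 −= (3/5)R3 → (1, 0, 0, 0)
  clear (1,3): R1 −= (2)R3 → (0, 1, 0, 0)
  clear (2,3): R2 −= (8/5)R3 → (0, 0, 1, 0)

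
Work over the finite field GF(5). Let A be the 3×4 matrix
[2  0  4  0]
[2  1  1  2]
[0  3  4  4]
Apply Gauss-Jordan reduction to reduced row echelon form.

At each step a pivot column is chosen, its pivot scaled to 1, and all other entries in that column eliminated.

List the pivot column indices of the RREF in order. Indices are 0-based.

[1] R0 /= 2  ⇒  (1, 0, 2, 0)
     R1 -= 2·R0  ⇒  (0, 1, 2, 2)
[2] R1 /= 1  ⇒  (0, 1, 2, 2)
     R2 -= 3·R1  ⇒  (0, 0, 3, 3)
[3] R2 /= 3  ⇒  (0, 0, 1, 1)
     R0 -= 2·R2  ⇒  (1, 0, 0, 3)
     R1 -= 2·R2  ⇒  (0, 1, 0, 0)

pivot columns: 0, 1, 2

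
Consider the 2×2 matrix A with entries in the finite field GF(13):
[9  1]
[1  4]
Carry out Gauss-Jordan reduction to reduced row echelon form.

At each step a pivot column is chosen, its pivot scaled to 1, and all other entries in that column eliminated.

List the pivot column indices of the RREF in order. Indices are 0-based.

pivot columns: 0, 1

pivot(0,0)=9: scale R0 → (1, 3)
  clear (1,0): R1 −= (1)R0 → (0, 1)
pivot(1,1)=1: scale R1 → (0, 1)
  clear (0,1): R0 −= (3)R1 → (1, 0)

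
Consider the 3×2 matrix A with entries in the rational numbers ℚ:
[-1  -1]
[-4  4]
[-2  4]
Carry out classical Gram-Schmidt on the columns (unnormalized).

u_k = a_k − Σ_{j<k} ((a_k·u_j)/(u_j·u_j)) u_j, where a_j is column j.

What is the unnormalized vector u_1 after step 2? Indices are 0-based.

Step 1: u_0 = a_0 = (-1, -4, -2).
Step 2: u_1 = a_1 − (-23/21)·u_0 = (-44/21, -8/21, 38/21).

u_1 = (-44/21, -8/21, 38/21)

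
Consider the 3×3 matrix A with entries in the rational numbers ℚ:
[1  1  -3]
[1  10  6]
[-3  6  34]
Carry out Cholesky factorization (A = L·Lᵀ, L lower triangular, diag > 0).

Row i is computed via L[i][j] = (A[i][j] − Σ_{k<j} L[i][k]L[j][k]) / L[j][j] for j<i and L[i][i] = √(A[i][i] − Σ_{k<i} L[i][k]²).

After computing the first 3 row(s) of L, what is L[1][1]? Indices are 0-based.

L[1][1] = 3

Step 1: L[0][0] = √(1) = 1.
  L[1][0] = (1) / L[0][0] = 1.
Step 2: L[1][1] = √(9) = 3.
  L[2][0] = (-3) / L[0][0] = -3.
  L[2][1] = (9) / L[1][1] = 3.
Step 3: L[2][2] = √(16) = 4.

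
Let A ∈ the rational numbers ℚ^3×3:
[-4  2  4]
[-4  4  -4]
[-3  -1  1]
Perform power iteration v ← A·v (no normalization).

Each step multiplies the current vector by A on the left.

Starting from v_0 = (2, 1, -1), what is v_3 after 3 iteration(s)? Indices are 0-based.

v_0 = (2, 1, -1).
v_1 = A·v_0 = (-10, 0, -8).
v_2 = A·v_1 = (8, 72, 22).
v_3 = A·v_2 = (200, 168, -74).

v_3 = (200, 168, -74)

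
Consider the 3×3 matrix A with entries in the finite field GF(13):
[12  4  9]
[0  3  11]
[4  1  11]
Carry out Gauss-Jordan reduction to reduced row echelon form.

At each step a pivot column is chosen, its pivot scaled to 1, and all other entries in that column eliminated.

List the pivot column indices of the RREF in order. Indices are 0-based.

pivot columns: 0, 1, 2

step 1: normalize row 0 (÷12) = (1, 9, 4)
  row 2: subtract 4×row0 = (0, 4, 8)
step 2: normalize row 1 (÷3) = (0, 1, 8)
  row 0: subtract 9×row1 = (1, 0, 10)
  row 2: subtract 4×row1 = (0, 0, 2)
step 3: normalize row 2 (÷2) = (0, 0, 1)
  row 0: subtract 10×row2 = (1, 0, 0)
  row 1: subtract 8×row2 = (0, 1, 0)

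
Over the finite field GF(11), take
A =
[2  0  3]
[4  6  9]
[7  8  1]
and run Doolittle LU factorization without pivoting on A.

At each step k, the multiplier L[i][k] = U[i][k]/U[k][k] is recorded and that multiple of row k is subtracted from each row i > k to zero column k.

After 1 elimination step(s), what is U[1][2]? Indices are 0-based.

U[1][2] = 3

k=0: U[0][0]=2
  eliminate (1,0): mult=2, new row 1: (0, 6, 3); set L[1][0]=2
  eliminate (2,0): mult=9, new row 2: (0, 8, 7); set L[2][0]=9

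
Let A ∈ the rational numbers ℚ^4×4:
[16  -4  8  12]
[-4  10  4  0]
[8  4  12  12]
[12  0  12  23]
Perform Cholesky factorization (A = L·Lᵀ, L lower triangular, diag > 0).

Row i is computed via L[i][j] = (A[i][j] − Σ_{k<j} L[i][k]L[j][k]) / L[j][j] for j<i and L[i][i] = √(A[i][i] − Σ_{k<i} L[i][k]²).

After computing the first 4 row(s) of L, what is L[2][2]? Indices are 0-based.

Step 1: L[0][0] = √(16) = 4.
  L[1][0] = (-4) / L[0][0] = -1.
Step 2: L[1][1] = √(9) = 3.
  L[2][0] = (8) / L[0][0] = 2.
  L[2][1] = (6) / L[1][1] = 2.
Step 3: L[2][2] = √(4) = 2.
  L[3][0] = (12) / L[0][0] = 3.
  L[3][1] = (3) / L[1][1] = 1.
  L[3][2] = (4) / L[2][2] = 2.
Step 4: L[3][3] = √(9) = 3.

L[2][2] = 2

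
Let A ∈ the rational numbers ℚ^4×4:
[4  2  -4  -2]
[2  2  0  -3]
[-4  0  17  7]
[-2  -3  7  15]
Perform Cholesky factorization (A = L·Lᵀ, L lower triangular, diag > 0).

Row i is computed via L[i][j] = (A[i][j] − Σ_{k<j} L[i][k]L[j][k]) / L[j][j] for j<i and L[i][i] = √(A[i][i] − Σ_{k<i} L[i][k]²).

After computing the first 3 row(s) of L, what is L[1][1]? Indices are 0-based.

L[1][1] = 1

Step 1: L[0][0] = √(4) = 2.
  L[1][0] = (2) / L[0][0] = 1.
Step 2: L[1][1] = √(1) = 1.
  L[2][0] = (-4) / L[0][0] = -2.
  L[2][1] = (2) / L[1][1] = 2.
Step 3: L[2][2] = √(9) = 3.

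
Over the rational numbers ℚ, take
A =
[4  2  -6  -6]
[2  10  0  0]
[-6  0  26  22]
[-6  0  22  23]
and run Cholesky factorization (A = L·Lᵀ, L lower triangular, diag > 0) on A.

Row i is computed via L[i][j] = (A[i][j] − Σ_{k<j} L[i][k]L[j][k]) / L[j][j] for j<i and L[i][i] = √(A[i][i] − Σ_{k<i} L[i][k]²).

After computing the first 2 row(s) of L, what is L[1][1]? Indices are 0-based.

L[1][1] = 3

Step 1: L[0][0] = √(4) = 2.
  L[1][0] = (2) / L[0][0] = 1.
Step 2: L[1][1] = √(9) = 3.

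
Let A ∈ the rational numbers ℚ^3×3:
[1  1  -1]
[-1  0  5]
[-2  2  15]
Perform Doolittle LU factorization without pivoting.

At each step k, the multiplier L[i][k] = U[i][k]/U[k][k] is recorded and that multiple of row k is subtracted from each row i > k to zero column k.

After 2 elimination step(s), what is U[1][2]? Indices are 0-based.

Step 1: pivot at (0,0) is 1.
  row1 ← row1 − (-1)·row0  ⇒  L[1][0]=-1, U row1=(0, 1, 4)
  row2 ← row2 − (-2)·row0  ⇒  L[2][0]=-2, U row2=(0, 4, 13)
Step 2: pivot at (1,1) is 1.
  row2 ← row2 − (4)·row1  ⇒  L[2][1]=4, U row2=(0, 0, -3)

U[1][2] = 4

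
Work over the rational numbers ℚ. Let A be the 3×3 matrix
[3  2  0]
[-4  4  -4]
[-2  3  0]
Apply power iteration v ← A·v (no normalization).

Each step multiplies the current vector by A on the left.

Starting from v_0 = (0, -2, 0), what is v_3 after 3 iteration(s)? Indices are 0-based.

v_0 = (0, -2, 0).
v_1 = A·v_0 = (-4, -8, -6).
v_2 = A·v_1 = (-28, 8, -16).
v_3 = A·v_2 = (-68, 208, 80).

v_3 = (-68, 208, 80)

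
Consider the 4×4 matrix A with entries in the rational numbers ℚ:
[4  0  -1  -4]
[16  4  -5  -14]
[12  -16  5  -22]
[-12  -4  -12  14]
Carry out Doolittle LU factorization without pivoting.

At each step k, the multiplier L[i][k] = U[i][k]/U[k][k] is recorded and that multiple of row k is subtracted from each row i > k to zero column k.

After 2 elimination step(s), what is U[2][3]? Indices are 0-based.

U[2][3] = -2

k=0: U[0][0]=4
  eliminate (1,0): mult=4, new row 1: (0, 4, -1, 2); set L[1][0]=4
  eliminate (2,0): mult=3, new row 2: (0, -16, 8, -10); set L[2][0]=3
  eliminate (3,0): mult=-3, new row 3: (0, -4, -15, 2); set L[3][0]=-3
k=1: U[1][1]=4
  eliminate (2,1): mult=-4, new row 2: (0, 0, 4, -2); set L[2][1]=-4
  eliminate (3,1): mult=-1, new row 3: (0, 0, -16, 4); set L[3][1]=-1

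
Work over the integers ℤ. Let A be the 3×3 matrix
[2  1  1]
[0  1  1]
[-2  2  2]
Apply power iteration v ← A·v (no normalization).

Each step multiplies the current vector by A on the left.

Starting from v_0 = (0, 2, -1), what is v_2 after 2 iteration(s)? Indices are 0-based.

v_2 = (5, 3, 4)

v_0 = (0, 2, -1).
v_1 = A·v_0 = (1, 1, 2).
v_2 = A·v_1 = (5, 3, 4).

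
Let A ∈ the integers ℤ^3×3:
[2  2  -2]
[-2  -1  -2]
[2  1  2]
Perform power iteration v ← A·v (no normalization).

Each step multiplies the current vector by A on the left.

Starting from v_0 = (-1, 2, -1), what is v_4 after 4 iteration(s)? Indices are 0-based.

v_0 = (-1, 2, -1).
v_1 = A·v_0 = (4, 2, -2).
v_2 = A·v_1 = (16, -6, 6).
v_3 = A·v_2 = (8, -38, 38).
v_4 = A·v_3 = (-136, -54, 54).

v_4 = (-136, -54, 54)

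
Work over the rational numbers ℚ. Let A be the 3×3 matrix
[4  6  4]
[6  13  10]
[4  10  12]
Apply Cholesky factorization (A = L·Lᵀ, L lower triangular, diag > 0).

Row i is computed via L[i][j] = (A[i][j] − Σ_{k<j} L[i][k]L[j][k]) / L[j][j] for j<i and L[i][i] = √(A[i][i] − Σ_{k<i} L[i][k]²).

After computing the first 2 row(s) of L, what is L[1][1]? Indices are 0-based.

L[1][1] = 2

Step 1: L[0][0] = √(4) = 2.
  L[1][0] = (6) / L[0][0] = 3.
Step 2: L[1][1] = √(4) = 2.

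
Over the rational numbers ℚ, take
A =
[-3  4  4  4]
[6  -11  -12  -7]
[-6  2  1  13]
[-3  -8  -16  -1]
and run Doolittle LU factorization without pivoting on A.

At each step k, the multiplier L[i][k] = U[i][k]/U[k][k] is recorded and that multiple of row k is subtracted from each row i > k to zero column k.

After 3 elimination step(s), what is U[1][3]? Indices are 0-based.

Step 1: pivot at (0,0) is -3.
  row1 ← row1 − (-2)·row0  ⇒  L[1][0]=-2, U row1=(0, -3, -4, 1)
  row2 ← row2 − (2)·row0  ⇒  L[2][0]=2, U row2=(0, -6, -7, 5)
  row3 ← row3 − (1)·row0  ⇒  L[3][0]=1, U row3=(0, -12, -20, -5)
Step 2: pivot at (1,1) is -3.
  row2 ← row2 − (2)·row1  ⇒  L[2][1]=2, U row2=(0, 0, 1, 3)
  row3 ← row3 − (4)·row1  ⇒  L[3][1]=4, U row3=(0, 0, -4, -9)
Step 3: pivot at (2,2) is 1.
  row3 ← row3 − (-4)·row2  ⇒  L[3][2]=-4, U row3=(0, 0, 0, 3)

U[1][3] = 1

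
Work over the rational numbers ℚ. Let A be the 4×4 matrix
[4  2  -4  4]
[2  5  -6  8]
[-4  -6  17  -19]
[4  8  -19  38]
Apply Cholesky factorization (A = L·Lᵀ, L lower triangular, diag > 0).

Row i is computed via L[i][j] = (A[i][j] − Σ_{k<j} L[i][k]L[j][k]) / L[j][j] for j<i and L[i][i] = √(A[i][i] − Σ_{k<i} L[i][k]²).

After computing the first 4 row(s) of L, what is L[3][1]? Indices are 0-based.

L[3][1] = 3

Step 1: L[0][0] = √(4) = 2.
  L[1][0] = (2) / L[0][0] = 1.
Step 2: L[1][1] = √(4) = 2.
  L[2][0] = (-4) / L[0][0] = -2.
  L[2][1] = (-4) / L[1][1] = -2.
Step 3: L[2][2] = √(9) = 3.
  L[3][0] = (4) / L[0][0] = 2.
  L[3][1] = (6) / L[1][1] = 3.
  L[3][2] = (-9) / L[2][2] = -3.
Step 4: L[3][3] = √(16) = 4.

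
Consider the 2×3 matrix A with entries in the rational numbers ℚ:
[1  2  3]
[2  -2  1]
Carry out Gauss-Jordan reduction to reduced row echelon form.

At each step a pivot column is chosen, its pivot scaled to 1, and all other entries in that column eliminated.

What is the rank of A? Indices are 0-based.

rank = 2

[1] R0 /= 1  ⇒  (1, 2, 3)
     R1 -= 2·R0  ⇒  (0, -6, -5)
[2] R1 /= -6  ⇒  (0, 1, 5/6)
     R0 -= 2·R1  ⇒  (1, 0, 4/3)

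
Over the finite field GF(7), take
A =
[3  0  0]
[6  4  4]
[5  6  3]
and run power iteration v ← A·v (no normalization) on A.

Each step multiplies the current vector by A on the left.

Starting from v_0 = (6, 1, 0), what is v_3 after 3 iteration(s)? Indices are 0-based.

v_3 = (1, 0, 3)

v_0 = (6, 1, 0).
v_1 = A·v_0 = (4, 5, 1).
v_2 = A·v_1 = (5, 6, 4).
v_3 = A·v_2 = (1, 0, 3).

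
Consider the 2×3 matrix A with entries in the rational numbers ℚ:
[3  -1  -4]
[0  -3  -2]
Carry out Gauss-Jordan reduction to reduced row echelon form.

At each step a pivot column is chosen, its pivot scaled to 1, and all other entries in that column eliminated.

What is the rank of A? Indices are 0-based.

pivot(0,0)=3: scale R0 → (1, -1/3, -4/3)
pivot(1,1)=-3: scale R1 → (0, 1, 2/3)
  clear (0,1): R0 −= (-1/3)R1 → (1, 0, -10/9)

rank = 2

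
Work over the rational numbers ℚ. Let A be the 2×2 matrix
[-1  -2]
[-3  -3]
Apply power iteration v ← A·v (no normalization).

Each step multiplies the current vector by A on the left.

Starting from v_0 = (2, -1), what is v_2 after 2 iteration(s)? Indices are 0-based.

v_0 = (2, -1).
v_1 = A·v_0 = (0, -3).
v_2 = A·v_1 = (6, 9).

v_2 = (6, 9)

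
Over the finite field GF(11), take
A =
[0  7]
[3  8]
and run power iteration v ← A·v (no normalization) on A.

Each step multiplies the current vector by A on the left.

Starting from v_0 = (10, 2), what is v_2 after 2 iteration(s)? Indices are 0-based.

v_0 = (10, 2).
v_1 = A·v_0 = (3, 2).
v_2 = A·v_1 = (3, 3).

v_2 = (3, 3)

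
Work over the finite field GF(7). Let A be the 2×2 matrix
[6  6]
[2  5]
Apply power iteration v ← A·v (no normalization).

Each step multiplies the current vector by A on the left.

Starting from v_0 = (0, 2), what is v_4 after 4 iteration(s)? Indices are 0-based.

v_0 = (0, 2).
v_1 = A·v_0 = (5, 3).
v_2 = A·v_1 = (6, 4).
v_3 = A·v_2 = (4, 4).
v_4 = A·v_3 = (6, 0).

v_4 = (6, 0)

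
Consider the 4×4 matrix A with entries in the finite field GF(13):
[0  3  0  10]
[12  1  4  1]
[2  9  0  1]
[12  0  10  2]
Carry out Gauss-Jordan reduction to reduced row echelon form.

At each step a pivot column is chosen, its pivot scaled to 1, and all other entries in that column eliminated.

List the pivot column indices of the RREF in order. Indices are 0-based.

pivot columns: 0, 1, 2, 3

pivot(0,0): swap R0↔R1
pivot(0,0)=12: scale R0 → (1, 12, 9, 12)
  clear (2,0): R2 −= (2)R0 → (0, 11, 8, 3)
  clear (3,0): R3 −= (12)R0 → (0, 12, 6, 1)
pivot(1,1)=3: scale R1 → (0, 1, 0, 12)
  clear (0,1): R0 −= (12)R1 → (1, 0, 9, 11)
  clear (2,1): R2 −= (11)R1 → (0, 0, 8, 1)
  clear (3,1): R3 −= (12)R1 → (0, 0, 6, 0)
pivot(2,2)=8: scale R2 → (0, 0, 1, 5)
  clear (0,2): R0 −= (9)R2 → (1, 0, 0, 5)
  clear (3,2): R3 −= (6)R2 → (0, 0, 0, 9)
pivot(3,3)=9: scale R3 → (0, 0, 0, 1)
  clear (0,3): R0 −= (5)R3 → (1, 0, 0, 0)
  clear (1,3): R1 −= (12)R3 → (0, 1, 0, 0)
  clear (2,3): R2 −= (5)R3 → (0, 0, 1, 0)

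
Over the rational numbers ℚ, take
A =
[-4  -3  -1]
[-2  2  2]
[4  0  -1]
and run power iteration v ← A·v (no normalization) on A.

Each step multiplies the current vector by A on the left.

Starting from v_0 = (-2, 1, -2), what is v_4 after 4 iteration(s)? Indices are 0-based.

v_4 = (-670, -420, 722)

v_0 = (-2, 1, -2).
v_1 = A·v_0 = (7, 2, -6).
v_2 = A·v_1 = (-28, -22, 34).
v_3 = A·v_2 = (144, 80, -146).
v_4 = A·v_3 = (-670, -420, 722).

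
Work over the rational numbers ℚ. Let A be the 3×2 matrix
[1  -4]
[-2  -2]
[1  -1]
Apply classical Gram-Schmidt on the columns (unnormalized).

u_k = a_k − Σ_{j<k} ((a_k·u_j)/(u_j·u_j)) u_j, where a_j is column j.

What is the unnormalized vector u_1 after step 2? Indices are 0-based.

Step 1: u_0 = a_0 = (1, -2, 1).
Step 2: u_1 = a_1 − (-1/6)·u_0 = (-23/6, -7/3, -5/6).

u_1 = (-23/6, -7/3, -5/6)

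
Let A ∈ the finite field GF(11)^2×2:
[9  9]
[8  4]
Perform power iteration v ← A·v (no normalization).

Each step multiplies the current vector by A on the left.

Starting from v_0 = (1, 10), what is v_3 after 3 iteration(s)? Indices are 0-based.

v_3 = (6, 0)

v_0 = (1, 10).
v_1 = A·v_0 = (0, 4).
v_2 = A·v_1 = (3, 5).
v_3 = A·v_2 = (6, 0).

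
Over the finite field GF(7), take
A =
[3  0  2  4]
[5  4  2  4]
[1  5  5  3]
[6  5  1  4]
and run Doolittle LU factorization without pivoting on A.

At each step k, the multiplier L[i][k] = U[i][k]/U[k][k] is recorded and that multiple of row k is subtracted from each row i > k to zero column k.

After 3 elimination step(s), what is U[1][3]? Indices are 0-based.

U[1][3] = 2

Step 1: pivot at (0,0) is 3.
  row1 ← row1 − (4)·row0  ⇒  L[1][0]=4, U row1=(0, 4, 1, 2)
  row2 ← row2 − (5)·row0  ⇒  L[2][0]=5, U row2=(0, 5, 2, 4)
  row3 ← row3 − (2)·row0  ⇒  L[3][0]=2, U row3=(0, 5, 4, 3)
Step 2: pivot at (1,1) is 4.
  row2 ← row2 − (3)·row1  ⇒  L[2][1]=3, U row2=(0, 0, 6, 5)
  row3 ← row3 − (3)·row1  ⇒  L[3][1]=3, U row3=(0, 0, 1, 4)
Step 3: pivot at (2,2) is 6.
  row3 ← row3 − (6)·row2  ⇒  L[3][2]=6, U row3=(0, 0, 0, 2)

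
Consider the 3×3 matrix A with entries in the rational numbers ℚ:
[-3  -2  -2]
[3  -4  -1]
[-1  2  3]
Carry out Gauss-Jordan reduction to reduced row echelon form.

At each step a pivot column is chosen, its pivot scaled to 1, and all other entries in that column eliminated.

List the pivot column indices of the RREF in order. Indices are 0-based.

pivot columns: 0, 1, 2

pivot(0,0)=-3: scale R0 → (1, 2/3, 2/3)
  clear (1,0): R1 −= (3)R0 → (0, -6, -3)
  clear (2,0): R2 −= (-1)R0 → (0, 8/3, 11/3)
pivot(1,1)=-6: scale R1 → (0, 1, 1/2)
  clear (0,1): R0 −= (2/3)R1 → (1, 0, 1/3)
  clear (2,1): R2 −= (8/3)R1 → (0, 0, 7/3)
pivot(2,2)=7/3: scale R2 → (0, 0, 1)
  clear (0,2): R0 −= (1/3)R2 → (1, 0, 0)
  clear (1,2): R1 −= (1/2)R2 → (0, 1, 0)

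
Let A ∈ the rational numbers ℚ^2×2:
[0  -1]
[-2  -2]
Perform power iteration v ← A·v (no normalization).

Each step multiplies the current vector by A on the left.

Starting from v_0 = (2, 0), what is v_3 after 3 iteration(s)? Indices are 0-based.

v_3 = (-8, -24)

v_0 = (2, 0).
v_1 = A·v_0 = (0, -4).
v_2 = A·v_1 = (4, 8).
v_3 = A·v_2 = (-8, -24).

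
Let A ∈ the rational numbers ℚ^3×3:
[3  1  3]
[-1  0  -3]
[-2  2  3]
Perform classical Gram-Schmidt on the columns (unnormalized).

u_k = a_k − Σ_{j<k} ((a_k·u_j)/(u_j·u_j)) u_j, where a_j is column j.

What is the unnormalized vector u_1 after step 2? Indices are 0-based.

Step 1: u_0 = a_0 = (3, -1, -2).
Step 2: u_1 = a_1 − (-1/14)·u_0 = (17/14, -1/14, 13/7).

u_1 = (17/14, -1/14, 13/7)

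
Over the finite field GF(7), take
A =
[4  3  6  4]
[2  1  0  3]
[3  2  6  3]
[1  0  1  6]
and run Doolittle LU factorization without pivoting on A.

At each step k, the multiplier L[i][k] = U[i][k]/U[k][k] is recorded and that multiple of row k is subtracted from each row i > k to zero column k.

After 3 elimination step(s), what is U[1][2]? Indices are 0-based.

U[1][2] = 4

[col 0] pivot 4
  R1 -= 4*R0 → (0, 3, 4, 1)  (L[1][0] := 4)
  R2 -= 6*R0 → (0, 5, 5, 0)  (L[2][0] := 6)
  R3 -= 2*R0 → (0, 1, 3, 5)  (L[3][0] := 2)
[col 1] pivot 3
  R2 -= 4*R1 → (0, 0, 3, 3)  (L[2][1] := 4)
  R3 -= 5*R1 → (0, 0, 4, 0)  (L[3][1] := 5)
[col 2] pivot 3
  R3 -= 6*R2 → (0, 0, 0, 3)  (L[3][2] := 6)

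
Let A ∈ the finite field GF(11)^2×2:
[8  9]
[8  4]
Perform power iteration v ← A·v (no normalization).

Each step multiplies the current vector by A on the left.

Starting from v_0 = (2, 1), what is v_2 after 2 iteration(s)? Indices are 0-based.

v_2 = (6, 5)

v_0 = (2, 1).
v_1 = A·v_0 = (3, 9).
v_2 = A·v_1 = (6, 5).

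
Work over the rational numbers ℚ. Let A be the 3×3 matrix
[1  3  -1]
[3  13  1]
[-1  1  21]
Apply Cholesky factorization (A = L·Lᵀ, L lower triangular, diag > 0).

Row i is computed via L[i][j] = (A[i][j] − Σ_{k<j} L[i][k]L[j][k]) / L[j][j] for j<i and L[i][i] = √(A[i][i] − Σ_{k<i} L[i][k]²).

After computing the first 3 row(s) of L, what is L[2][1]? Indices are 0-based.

L[2][1] = 2

Step 1: L[0][0] = √(1) = 1.
  L[1][0] = (3) / L[0][0] = 3.
Step 2: L[1][1] = √(4) = 2.
  L[2][0] = (-1) / L[0][0] = -1.
  L[2][1] = (4) / L[1][1] = 2.
Step 3: L[2][2] = √(16) = 4.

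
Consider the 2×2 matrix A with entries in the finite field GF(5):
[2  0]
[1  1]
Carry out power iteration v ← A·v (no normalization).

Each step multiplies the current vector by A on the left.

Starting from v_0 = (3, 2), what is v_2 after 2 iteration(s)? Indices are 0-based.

v_0 = (3, 2).
v_1 = A·v_0 = (1, 0).
v_2 = A·v_1 = (2, 1).

v_2 = (2, 1)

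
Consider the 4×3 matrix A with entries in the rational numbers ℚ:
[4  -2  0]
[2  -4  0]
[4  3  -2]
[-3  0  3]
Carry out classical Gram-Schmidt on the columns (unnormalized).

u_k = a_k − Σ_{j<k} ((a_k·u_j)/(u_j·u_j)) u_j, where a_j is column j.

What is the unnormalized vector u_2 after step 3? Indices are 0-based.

Step 1: u_0 = a_0 = (4, 2, 4, -3).
Step 2: u_1 = a_1 − (-4/45)·u_0 = (-74/45, -172/45, 151/45, -4/15).
Step 3: u_2 = a_2 − (-17/45)·u_0 − (-338/1289)·u_1 = (1392/1289, -318/1289, 504/1289, 2316/1289).

u_2 = (1392/1289, -318/1289, 504/1289, 2316/1289)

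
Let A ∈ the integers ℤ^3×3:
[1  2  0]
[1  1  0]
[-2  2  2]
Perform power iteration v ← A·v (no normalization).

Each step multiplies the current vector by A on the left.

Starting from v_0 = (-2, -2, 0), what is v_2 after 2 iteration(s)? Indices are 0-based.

v_0 = (-2, -2, 0).
v_1 = A·v_0 = (-6, -4, 0).
v_2 = A·v_1 = (-14, -10, 4).

v_2 = (-14, -10, 4)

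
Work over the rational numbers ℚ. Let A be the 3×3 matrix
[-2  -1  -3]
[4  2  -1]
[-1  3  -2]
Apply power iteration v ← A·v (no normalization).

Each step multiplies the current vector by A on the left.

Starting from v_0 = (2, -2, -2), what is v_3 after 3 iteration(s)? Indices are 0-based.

v_0 = (2, -2, -2).
v_1 = A·v_0 = (4, 6, -4).
v_2 = A·v_1 = (-2, 32, 22).
v_3 = A·v_2 = (-94, 34, 54).

v_3 = (-94, 34, 54)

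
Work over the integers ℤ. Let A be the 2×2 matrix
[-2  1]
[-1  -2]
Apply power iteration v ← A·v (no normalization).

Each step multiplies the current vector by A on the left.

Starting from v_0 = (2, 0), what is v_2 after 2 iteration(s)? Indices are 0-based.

v_0 = (2, 0).
v_1 = A·v_0 = (-4, -2).
v_2 = A·v_1 = (6, 8).

v_2 = (6, 8)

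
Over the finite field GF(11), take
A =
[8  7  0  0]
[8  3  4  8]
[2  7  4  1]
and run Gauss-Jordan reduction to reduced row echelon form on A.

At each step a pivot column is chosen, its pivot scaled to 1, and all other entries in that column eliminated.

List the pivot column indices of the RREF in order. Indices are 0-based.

step 1: normalize row 0 (÷8) = (1, 5, 0, 0)
  row 1: subtract 8×row0 = (0, 7, 4, 8)
  row 2: subtract 2×row0 = (0, 8, 4, 1)
step 2: normalize row 1 (÷7) = (0, 1, 10, 9)
  row 0: subtract 5×row1 = (1, 0, 5, 10)
  row 2: subtract 8×row1 = (0, 0, 1, 6)
step 3: normalize row 2 (÷1) = (0, 0, 1, 6)
  row 0: subtract 5×row2 = (1, 0, 0, 2)
  row 1: subtract 10×row2 = (0, 1, 0, 4)

pivot columns: 0, 1, 2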